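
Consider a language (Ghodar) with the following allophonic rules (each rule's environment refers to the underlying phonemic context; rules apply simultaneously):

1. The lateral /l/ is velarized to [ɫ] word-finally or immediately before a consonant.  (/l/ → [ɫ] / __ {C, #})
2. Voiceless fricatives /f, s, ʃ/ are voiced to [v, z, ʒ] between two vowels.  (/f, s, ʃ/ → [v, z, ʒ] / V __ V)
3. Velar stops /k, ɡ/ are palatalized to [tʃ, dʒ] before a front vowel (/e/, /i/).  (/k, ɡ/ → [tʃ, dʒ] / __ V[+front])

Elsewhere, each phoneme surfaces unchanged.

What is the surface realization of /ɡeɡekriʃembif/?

[dʒedʒekriʒembif]

/ɡ/ (word-initial) occurs before a front vowel → [dʒ] by rule 3.
/e/ — not in any rule's target class → [e].
/ɡ/ (between /e/ and /e/): before a front vowel, so rule 3 applies → [dʒ].
/e/ (between /ɡ/ and /k/) is unaffected → [e].
/k/ (between /e/ and /r/) fails the environment for rule 3, so it stays [k].
/r/ (between /k/ and /i/) is unaffected → [r].
/i/ — not in any rule's target class → [i].
Rule 2 applies to /ʃ/ (between /i/ and /e/: between two vowels) → [ʒ].
/e/ (between /ʃ/ and /m/): no rule targets it → [e].
/m/ — not in any rule's target class → [m].
/b/ stays [b].
/i/ stays [i].
/f/ — word-final; rule 2 does not apply here → [f].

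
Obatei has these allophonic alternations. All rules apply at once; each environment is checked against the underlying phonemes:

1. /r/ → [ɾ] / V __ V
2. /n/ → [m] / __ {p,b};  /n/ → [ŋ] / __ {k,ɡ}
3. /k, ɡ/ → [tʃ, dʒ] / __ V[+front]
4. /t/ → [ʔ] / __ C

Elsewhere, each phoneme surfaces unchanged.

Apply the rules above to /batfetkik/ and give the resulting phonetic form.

Rule 4 applies to /t/ (between /a/ and /f/: immediately before a consonant) → [ʔ].
/t/ (between /e/ and /k/): immediately before a consonant, so rule 4 applies → [ʔ].
/k/ — between /t/ and /i/, before a front vowel — surfaces as [tʃ] (rule 3).
/k/ (word-final): rule 3 targets it, but not before a front vowel → unchanged [k].

[baʔfeʔtʃik]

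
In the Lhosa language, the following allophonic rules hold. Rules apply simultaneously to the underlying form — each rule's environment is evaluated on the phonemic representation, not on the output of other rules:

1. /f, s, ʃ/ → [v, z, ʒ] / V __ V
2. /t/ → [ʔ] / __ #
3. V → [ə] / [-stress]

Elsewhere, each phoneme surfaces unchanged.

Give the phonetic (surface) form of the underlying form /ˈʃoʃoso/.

[ˈʃoʒəzə]

/ʃ/ — word-initial; rule 1 does not apply here → [ʃ].
/o/ (between /ʃ/ and /ʃ/) fails the environment for rule 3, so it stays [o].
/ʃ/ (between /o/ and /o/) occurs between two vowels → [ʒ] by rule 1.
/o/ — between /ʃ/ and /s/, in an unstressed syllable — surfaces as [ə] (rule 3).
/s/ — between /o/ and /o/, between two vowels — surfaces as [z] (rule 1).
/o/ (word-final): in an unstressed syllable, so rule 3 applies → [ə].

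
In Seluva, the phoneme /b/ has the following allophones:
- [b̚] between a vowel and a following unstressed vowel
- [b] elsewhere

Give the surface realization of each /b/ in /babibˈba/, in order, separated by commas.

Occurrence 1 (position 1): no conditioning environment matches → elsewhere allophone [b].
Occurrence 2 (position 3): between a vowel and a following unstressed vowel → [b̚].
Occurrence 3 (position 5): no conditioning environment matches → elsewhere allophone [b].
Occurrence 4 (position 6): no conditioning environment matches → elsewhere allophone [b].

[b], [b̚], [b], [b]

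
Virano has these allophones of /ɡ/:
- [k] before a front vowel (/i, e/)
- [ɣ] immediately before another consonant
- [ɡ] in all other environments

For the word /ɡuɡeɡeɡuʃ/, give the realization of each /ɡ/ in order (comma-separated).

Occurrence 1 (position 1): no conditioning environment matches → elsewhere allophone [ɡ].
Occurrence 2 (position 3): before a front vowel (/i, e/) → [k].
Occurrence 3 (position 5): before a front vowel (/i, e/) → [k].
Occurrence 4 (position 7): no conditioning environment matches → elsewhere allophone [ɡ].

[ɡ], [k], [k], [ɡ]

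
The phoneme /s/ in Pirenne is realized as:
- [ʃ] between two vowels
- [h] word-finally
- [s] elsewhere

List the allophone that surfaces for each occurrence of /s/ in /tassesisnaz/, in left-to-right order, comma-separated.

Occurrence 1 (position 3): no conditioning environment matches → elsewhere allophone [s].
Occurrence 2 (position 4): no conditioning environment matches → elsewhere allophone [s].
Occurrence 3 (position 6): between two vowels → [ʃ].
Occurrence 4 (position 8): no conditioning environment matches → elsewhere allophone [s].

[s], [s], [ʃ], [s]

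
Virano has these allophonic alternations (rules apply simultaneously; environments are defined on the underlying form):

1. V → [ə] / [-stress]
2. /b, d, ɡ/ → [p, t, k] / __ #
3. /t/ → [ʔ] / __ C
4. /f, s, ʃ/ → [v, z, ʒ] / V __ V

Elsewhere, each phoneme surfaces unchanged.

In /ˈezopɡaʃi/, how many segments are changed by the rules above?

4

Segments that undergo a rule: /o/ → [ə] (rule 1); /a/ → [ə] (rule 1); /ʃ/ → [ʒ] (rule 4); /i/ → [ə] (rule 1).
All other segments surface unchanged.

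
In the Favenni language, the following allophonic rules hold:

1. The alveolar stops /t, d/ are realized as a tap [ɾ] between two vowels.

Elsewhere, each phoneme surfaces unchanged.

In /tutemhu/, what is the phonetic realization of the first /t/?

[t]

/t/ (word-initial) fails the environment for rule 1, so it stays [t].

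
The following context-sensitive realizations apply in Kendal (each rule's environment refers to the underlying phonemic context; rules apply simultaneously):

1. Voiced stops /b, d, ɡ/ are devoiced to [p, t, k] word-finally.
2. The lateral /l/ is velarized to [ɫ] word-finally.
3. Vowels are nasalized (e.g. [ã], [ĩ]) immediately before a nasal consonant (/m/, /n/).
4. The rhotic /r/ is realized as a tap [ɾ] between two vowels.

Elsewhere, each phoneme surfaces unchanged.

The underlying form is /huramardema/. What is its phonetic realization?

[huɾãmardẽma]

/h/ — not in any rule's target class → [h].
/u/ (between /h/ and /r/): rule 3 targets it, but not before a nasal consonant → unchanged [u].
/r/ (between /u/ and /a/): between two vowels, so rule 4 applies → [ɾ].
/a/ — between /r/ and /m/, before a nasal consonant — surfaces as [ã] (rule 3).
/m/ stays [m].
/a/ (between /m/ and /r/) fails the environment for rule 3, so it stays [a].
/r/ (between /a/ and /d/) fails the environment for rule 4, so it stays [r].
/d/ (between /r/ and /e/) fails the environment for rule 1, so it stays [d].
/e/ (between /d/ and /m/): before a nasal consonant, so rule 3 applies → [ẽ].
/m/ stays [m].
/a/ (word-final) fails the environment for rule 3, so it stays [a].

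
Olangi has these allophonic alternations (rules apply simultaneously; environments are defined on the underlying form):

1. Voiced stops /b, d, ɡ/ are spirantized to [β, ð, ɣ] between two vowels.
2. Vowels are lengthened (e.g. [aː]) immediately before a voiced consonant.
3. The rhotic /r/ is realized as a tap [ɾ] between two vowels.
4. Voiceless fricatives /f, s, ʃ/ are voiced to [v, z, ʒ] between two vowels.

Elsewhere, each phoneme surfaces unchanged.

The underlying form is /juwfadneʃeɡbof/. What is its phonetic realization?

/j/ (word-initial): no rule targets it → [j].
/u/ (between /j/ and /w/) occurs before a voiced consonant → [uː] by rule 2.
/w/ (between /u/ and /f/) is unaffected → [w].
/f/ (between /w/ and /a/) fails the environment for rule 4, so it stays [f].
/a/ — between /f/ and /d/, before a voiced consonant — surfaces as [aː] (rule 2).
/d/ — between /a/ and /n/; rule 1 does not apply here → [d].
/n/ (between /d/ and /e/): no rule targets it → [n].
/e/ (between /n/ and /ʃ/) is in the target of rule 2 but the environment (before a voiced consonant) is not met → [e].
/ʃ/ (between /e/ and /e/): between two vowels, so rule 4 applies → [ʒ].
/e/ meets the environment for rule 2 (before a voiced consonant) → [eː].
/ɡ/ (between /e/ and /b/): rule 1 targets it, but not between two vowels → unchanged [ɡ].
/b/ — between /ɡ/ and /o/; rule 1 does not apply here → [b].
/o/ — between /b/ and /f/; rule 2 does not apply here → [o].
/f/ (word-final) is in the target of rule 4 but the environment (between two vowels) is not met → [f].

[juːwfaːdneʒeːɡbof]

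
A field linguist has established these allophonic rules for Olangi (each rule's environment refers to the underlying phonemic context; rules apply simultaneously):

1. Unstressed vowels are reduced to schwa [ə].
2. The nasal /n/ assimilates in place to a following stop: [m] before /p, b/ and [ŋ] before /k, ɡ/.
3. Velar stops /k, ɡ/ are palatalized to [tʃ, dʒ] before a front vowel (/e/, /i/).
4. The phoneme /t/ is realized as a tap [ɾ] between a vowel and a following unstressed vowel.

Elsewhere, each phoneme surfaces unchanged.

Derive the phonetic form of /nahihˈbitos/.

/n/ (word-initial) is in the target of rule 2 but the environment (before a labial or velar stop) is not met → [n].
/a/ — between /n/ and /h/, in an unstressed syllable — surfaces as [ə] (rule 1).
/h/ (between /a/ and /i/): no rule targets it → [h].
Rule 1 applies to /i/ (between /h/ and /h/: in an unstressed syllable) → [ə].
/h/ — not in any rule's target class → [h].
/b/ (between /h/ and /i/) is unaffected → [b].
/i/ — between /b/ and /t/; rule 1 does not apply here → [i].
/t/ meets the environment for rule 4 (between a vowel and a following unstressed vowel) → [ɾ].
Rule 1 applies to /o/ (between /t/ and /s/: in an unstressed syllable) → [ə].
/s/ (word-final) is unaffected → [s].

[nəhəhˈbiɾəs]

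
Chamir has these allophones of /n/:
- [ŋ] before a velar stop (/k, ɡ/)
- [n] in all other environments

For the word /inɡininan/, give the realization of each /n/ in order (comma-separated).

[ŋ], [n], [n], [n]

Occurrence 1 (position 2): before a velar stop → [ŋ].
Occurrence 2 (position 5): no conditioning environment matches → elsewhere allophone [n].
Occurrence 3 (position 7): no conditioning environment matches → elsewhere allophone [n].
Occurrence 4 (position 9): no conditioning environment matches → elsewhere allophone [n].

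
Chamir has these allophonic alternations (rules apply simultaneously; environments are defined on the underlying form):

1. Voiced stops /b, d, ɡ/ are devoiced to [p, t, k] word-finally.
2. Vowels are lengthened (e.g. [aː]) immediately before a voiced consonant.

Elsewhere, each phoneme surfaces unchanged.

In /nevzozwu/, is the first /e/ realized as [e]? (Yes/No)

No

/e/ (between /n/ and /v/): before a voiced consonant, so rule 2 applies → [eː].
The actual realization is [eː], not [e].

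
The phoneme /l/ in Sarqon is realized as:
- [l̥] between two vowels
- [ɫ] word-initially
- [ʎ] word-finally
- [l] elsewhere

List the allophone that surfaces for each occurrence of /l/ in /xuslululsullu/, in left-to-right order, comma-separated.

[l], [l̥], [l], [l], [l]

Occurrence 1 (position 4): no conditioning environment matches → elsewhere allophone [l].
Occurrence 2 (position 6): between two vowels → [l̥].
Occurrence 3 (position 8): no conditioning environment matches → elsewhere allophone [l].
Occurrence 4 (position 11): no conditioning environment matches → elsewhere allophone [l].
Occurrence 5 (position 12): no conditioning environment matches → elsewhere allophone [l].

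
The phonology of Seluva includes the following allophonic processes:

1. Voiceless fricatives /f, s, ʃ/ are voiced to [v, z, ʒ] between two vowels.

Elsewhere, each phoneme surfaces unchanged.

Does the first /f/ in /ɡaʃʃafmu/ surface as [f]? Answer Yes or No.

Yes

/f/ (between /a/ and /m/) fails the environment for rule 1, so it stays [f].
The actual realization is [f], which matches [f].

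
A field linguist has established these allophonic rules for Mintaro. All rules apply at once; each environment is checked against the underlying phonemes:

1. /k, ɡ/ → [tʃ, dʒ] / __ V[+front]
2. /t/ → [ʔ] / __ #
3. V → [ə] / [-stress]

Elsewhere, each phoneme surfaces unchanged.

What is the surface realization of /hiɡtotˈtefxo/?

[həɡtətˈtefxə]

/h/ (word-initial): no rule targets it → [h].
/i/ (between /h/ and /ɡ/): in an unstressed syllable, so rule 3 applies → [ə].
/ɡ/ — between /i/ and /t/; rule 1 does not apply here → [ɡ].
/t/ (between /ɡ/ and /o/) is in the target of rule 2 but the environment (word-finally) is not met → [t].
/o/ (between /t/ and /t/) occurs in an unstressed syllable → [ə] by rule 3.
/t/ (between /o/ and /t/): rule 2 targets it, but not word-finally → unchanged [t].
/t/ (between /t/ and /e/): rule 2 targets it, but not word-finally → unchanged [t].
/e/ (between /t/ and /f/): rule 3 targets it, but not in an unstressed syllable → unchanged [e].
/f/ — not in any rule's target class → [f].
/x/ stays [x].
Rule 3 applies to /o/ (word-final: in an unstressed syllable) → [ə].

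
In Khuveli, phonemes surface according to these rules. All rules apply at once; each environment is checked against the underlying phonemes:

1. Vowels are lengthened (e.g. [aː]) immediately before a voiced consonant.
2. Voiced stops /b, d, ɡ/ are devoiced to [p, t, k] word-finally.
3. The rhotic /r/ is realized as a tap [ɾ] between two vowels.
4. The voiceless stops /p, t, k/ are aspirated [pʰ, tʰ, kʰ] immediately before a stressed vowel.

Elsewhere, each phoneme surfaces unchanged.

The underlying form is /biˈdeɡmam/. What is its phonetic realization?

/b/ — word-initial; rule 2 does not apply here → [b].
/i/ (between /b/ and /d/) occurs before a voiced consonant → [iː] by rule 1.
/d/ (between /i/ and /e/) is in the target of rule 2 but the environment (word-finally) is not met → [d].
/e/ (between /d/ and /ɡ/) occurs before a voiced consonant → [eː] by rule 1.
/ɡ/ (between /e/ and /m/) is in the target of rule 2 but the environment (word-finally) is not met → [ɡ].
/a/ — between /m/ and /m/, before a voiced consonant — surfaces as [aː] (rule 1).

[biːˈdeːɡmaːm]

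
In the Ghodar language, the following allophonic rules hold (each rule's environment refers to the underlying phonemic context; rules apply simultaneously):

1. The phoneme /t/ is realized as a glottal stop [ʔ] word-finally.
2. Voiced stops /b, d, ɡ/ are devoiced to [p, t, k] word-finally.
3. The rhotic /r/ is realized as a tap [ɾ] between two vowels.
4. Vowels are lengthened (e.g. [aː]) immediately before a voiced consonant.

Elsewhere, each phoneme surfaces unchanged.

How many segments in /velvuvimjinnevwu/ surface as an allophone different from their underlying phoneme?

Segments that undergo a rule: /e/ → [eː] (rule 4); /u/ → [uː] (rule 4); /i/ → [iː] (rule 4); /i/ → [iː] (rule 4); /e/ → [eː] (rule 4).
All other segments surface unchanged.

5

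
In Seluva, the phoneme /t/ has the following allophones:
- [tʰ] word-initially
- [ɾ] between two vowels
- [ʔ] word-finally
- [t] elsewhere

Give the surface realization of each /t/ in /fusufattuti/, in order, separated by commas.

Occurrence 1 (position 7): no conditioning environment matches → elsewhere allophone [t].
Occurrence 2 (position 8): no conditioning environment matches → elsewhere allophone [t].
Occurrence 3 (position 10): between two vowels → [ɾ].

[t], [t], [ɾ]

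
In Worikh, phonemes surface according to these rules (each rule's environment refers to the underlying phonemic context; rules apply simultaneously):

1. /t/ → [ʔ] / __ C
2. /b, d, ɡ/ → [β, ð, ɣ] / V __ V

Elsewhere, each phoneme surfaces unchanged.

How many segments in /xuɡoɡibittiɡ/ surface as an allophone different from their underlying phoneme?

Segments that undergo a rule: /ɡ/ → [ɣ] (rule 2); /ɡ/ → [ɣ] (rule 2); /b/ → [β] (rule 2); /t/ → [ʔ] (rule 1).
All other segments surface unchanged.

4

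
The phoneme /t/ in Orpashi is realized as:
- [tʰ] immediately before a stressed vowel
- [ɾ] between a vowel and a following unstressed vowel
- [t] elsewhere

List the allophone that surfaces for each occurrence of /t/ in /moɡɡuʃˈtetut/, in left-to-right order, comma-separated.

Occurrence 1 (position 7): immediately before a stressed vowel → [tʰ].
Occurrence 2 (position 9): between a vowel and an unstressed vowel → [ɾ].
Occurrence 3 (position 11): no conditioning environment matches → elsewhere allophone [t].

[tʰ], [ɾ], [t]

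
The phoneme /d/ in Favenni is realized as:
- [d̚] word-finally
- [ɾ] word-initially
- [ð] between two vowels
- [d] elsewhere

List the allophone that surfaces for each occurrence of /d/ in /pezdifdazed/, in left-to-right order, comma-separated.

Occurrence 1 (position 4): no conditioning environment matches → elsewhere allophone [d].
Occurrence 2 (position 7): no conditioning environment matches → elsewhere allophone [d].
Occurrence 3 (position 11): word-finally → [d̚].

[d], [d], [d̚]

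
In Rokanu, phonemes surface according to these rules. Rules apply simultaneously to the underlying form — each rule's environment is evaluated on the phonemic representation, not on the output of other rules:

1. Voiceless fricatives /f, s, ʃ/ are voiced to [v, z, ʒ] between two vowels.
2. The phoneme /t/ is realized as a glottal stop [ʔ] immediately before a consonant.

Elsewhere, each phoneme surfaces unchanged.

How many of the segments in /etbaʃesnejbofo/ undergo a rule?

Segments that undergo a rule: /t/ → [ʔ] (rule 2); /ʃ/ → [ʒ] (rule 1); /f/ → [v] (rule 1).
All other segments surface unchanged.

3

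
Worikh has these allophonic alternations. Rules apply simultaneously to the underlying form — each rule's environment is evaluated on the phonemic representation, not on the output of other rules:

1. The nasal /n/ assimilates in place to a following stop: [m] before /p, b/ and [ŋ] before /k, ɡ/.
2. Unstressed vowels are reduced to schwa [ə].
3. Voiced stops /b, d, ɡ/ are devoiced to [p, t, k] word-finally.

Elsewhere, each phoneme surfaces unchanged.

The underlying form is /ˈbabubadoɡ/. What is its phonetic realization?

[ˈbabəbədək]

/b/ (word-initial) is in the target of rule 3 but the environment (word-finally) is not met → [b].
/a/ (between /b/ and /b/): rule 2 targets it, but not in an unstressed syllable → unchanged [a].
/b/ (between /a/ and /u/) fails the environment for rule 3, so it stays [b].
/u/ meets the environment for rule 2 (in an unstressed syllable) → [ə].
/b/ (between /u/ and /a/) fails the environment for rule 3, so it stays [b].
/a/ (between /b/ and /d/): in an unstressed syllable, so rule 2 applies → [ə].
/d/ — between /a/ and /o/; rule 3 does not apply here → [d].
/o/ (between /d/ and /ɡ/) occurs in an unstressed syllable → [ə] by rule 2.
/ɡ/ (word-final): word-finally, so rule 3 applies → [k].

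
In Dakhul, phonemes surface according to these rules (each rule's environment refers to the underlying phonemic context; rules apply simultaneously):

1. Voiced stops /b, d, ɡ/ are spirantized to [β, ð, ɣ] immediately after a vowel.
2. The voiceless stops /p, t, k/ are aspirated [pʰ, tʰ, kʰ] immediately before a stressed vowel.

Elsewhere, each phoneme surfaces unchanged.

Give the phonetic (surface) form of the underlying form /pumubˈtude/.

/p/ — word-initial; rule 2 does not apply here → [p].
/u/ (between /p/ and /m/) is unaffected → [u].
/m/ (between /u/ and /u/) is unaffected → [m].
/u/ (between /m/ and /b/): no rule targets it → [u].
/b/ — between /u/ and /t/, immediately after a vowel — surfaces as [β] (rule 1).
Rule 2 applies to /t/ (between /b/ and /u/: immediately before a stressed vowel) → [tʰ].
/u/ stays [u].
/d/ (between /u/ and /e/) occurs immediately after a vowel → [ð] by rule 1.
/e/ — not in any rule's target class → [e].

[pumuβˈtʰuðe]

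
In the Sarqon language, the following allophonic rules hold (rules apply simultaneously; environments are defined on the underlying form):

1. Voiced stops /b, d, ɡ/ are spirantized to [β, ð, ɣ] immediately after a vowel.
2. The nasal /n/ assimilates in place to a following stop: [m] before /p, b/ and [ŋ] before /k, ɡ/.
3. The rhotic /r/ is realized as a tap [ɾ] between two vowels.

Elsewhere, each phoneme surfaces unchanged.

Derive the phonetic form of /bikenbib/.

/b/ (word-initial) is in the target of rule 1 but the environment (immediately after a vowel) is not met → [b].
/n/ (between /e/ and /b/): before a labial or velar stop, so rule 2 applies → [m].
/b/ (between /n/ and /i/) fails the environment for rule 1, so it stays [b].
/b/ (word-final) occurs immediately after a vowel → [β] by rule 1.

[bikembiβ]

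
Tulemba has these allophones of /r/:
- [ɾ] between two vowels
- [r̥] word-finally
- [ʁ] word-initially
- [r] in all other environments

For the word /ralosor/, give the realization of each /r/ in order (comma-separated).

Occurrence 1 (position 1): word-initially → [ʁ].
Occurrence 2 (position 7): word-finally → [r̥].

[ʁ], [r̥]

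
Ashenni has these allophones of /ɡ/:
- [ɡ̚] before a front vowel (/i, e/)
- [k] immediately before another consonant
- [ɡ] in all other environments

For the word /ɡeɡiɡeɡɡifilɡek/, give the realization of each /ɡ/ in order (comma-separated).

Occurrence 1 (position 1): before a front vowel (/i, e/) → [ɡ̚].
Occurrence 2 (position 3): before a front vowel (/i, e/) → [ɡ̚].
Occurrence 3 (position 5): before a front vowel (/i, e/) → [ɡ̚].
Occurrence 4 (position 7): immediately before another consonant → [k].
Occurrence 5 (position 8): before a front vowel (/i, e/) → [ɡ̚].
Occurrence 6 (position 13): before a front vowel (/i, e/) → [ɡ̚].

[ɡ̚], [ɡ̚], [ɡ̚], [k], [ɡ̚], [ɡ̚]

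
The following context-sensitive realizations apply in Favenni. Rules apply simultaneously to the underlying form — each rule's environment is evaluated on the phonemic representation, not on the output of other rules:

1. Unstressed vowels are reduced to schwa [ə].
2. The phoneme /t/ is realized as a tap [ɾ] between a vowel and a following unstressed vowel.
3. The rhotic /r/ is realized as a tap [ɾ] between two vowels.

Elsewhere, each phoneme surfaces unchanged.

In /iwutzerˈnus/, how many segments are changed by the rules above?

Segments that undergo a rule: /i/ → [ə] (rule 1); /u/ → [ə] (rule 1); /e/ → [ə] (rule 1).
All other segments surface unchanged.

3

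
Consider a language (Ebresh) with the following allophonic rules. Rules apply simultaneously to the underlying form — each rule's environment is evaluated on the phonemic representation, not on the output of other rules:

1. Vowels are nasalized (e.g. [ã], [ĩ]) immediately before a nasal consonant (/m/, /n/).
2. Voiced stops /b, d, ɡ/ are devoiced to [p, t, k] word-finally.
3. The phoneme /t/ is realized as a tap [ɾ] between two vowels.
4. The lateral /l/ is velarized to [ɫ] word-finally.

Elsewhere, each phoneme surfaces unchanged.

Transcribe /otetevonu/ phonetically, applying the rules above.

/o/ (word-initial) fails the environment for rule 1, so it stays [o].
/t/ meets the environment for rule 3 (between two vowels) → [ɾ].
/e/ (between /t/ and /t/) fails the environment for rule 1, so it stays [e].
/t/ (between /e/ and /e/): between two vowels, so rule 3 applies → [ɾ].
/e/ (between /t/ and /v/) fails the environment for rule 1, so it stays [e].
Rule 1 applies to /o/ (between /v/ and /n/: before a nasal consonant) → [õ].
/u/ (word-final) is in the target of rule 1 but the environment (before a nasal consonant) is not met → [u].

[oɾeɾevõnu]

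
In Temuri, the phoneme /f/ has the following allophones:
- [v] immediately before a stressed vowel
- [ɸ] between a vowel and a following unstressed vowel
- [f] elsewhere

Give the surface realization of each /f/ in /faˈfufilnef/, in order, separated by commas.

Occurrence 1 (position 1): no conditioning environment matches → elsewhere allophone [f].
Occurrence 2 (position 3): immediately before a stressed vowel → [v].
Occurrence 3 (position 5): between a vowel and a following unstressed vowel → [ɸ].
Occurrence 4 (position 10): no conditioning environment matches → elsewhere allophone [f].

[f], [v], [ɸ], [f]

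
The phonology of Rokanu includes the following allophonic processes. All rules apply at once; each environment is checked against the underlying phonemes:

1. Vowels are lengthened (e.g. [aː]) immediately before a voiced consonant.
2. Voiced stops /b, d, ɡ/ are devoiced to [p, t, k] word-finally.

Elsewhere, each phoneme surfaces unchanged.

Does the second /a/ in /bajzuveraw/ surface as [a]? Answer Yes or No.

No

Rule 1 applies to /a/ (between /r/ and /w/: before a voiced consonant) → [aː].
The actual realization is [aː], not [a].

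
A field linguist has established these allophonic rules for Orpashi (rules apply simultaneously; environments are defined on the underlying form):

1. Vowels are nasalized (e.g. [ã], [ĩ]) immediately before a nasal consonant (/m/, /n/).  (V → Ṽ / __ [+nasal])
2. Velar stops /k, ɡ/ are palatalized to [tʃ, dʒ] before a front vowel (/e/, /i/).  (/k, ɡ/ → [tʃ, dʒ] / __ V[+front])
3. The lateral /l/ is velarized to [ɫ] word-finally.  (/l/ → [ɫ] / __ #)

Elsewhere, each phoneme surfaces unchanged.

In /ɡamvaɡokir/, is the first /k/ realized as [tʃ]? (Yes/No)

/k/ (between /o/ and /i/): before a front vowel, so rule 2 applies → [tʃ].
The actual realization is [tʃ], which matches [tʃ].

Yes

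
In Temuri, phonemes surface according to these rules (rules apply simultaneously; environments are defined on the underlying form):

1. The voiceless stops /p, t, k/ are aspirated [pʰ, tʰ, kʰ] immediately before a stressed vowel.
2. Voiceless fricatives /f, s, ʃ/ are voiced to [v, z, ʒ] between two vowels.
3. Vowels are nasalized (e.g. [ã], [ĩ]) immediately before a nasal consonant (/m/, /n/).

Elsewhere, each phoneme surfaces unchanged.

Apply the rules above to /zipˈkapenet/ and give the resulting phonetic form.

[zipˈkʰapẽnet]

/z/ (word-initial) is unaffected → [z].
/i/ (between /z/ and /p/) is in the target of rule 3 but the environment (before a nasal consonant) is not met → [i].
/p/ — between /i/ and /k/; rule 1 does not apply here → [p].
/k/ (between /p/ and /a/) occurs immediately before a stressed vowel → [kʰ] by rule 1.
/a/ (between /k/ and /p/) fails the environment for rule 3, so it stays [a].
/p/ (between /a/ and /e/) is in the target of rule 1 but the environment (immediately before a stressed vowel) is not met → [p].
/e/ — between /p/ and /n/, before a nasal consonant — surfaces as [ẽ] (rule 3).
/n/ — not in any rule's target class → [n].
/e/ (between /n/ and /t/): rule 3 targets it, but not before a nasal consonant → unchanged [e].
/t/ (word-final): rule 1 targets it, but not immediately before a stressed vowel → unchanged [t].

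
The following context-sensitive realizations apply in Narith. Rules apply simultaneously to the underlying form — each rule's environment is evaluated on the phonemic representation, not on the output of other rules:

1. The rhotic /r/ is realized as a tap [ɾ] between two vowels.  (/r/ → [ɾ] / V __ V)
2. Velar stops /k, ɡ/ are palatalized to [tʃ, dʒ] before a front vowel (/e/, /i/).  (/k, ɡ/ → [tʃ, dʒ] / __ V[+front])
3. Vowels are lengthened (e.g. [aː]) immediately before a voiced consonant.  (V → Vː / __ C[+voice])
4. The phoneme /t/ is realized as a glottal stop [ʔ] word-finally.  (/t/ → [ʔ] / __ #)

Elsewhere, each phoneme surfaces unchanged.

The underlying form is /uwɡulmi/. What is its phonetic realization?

/u/ meets the environment for rule 3 (before a voiced consonant) → [uː].
/ɡ/ (between /w/ and /u/) is in the target of rule 2 but the environment (before a front vowel) is not met → [ɡ].
/u/ (between /ɡ/ and /l/): before a voiced consonant, so rule 3 applies → [uː].
/i/ (word-final) fails the environment for rule 3, so it stays [i].

[uːwɡuːlmi]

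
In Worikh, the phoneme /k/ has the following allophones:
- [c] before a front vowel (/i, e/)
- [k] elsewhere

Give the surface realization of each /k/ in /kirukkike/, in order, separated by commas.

Occurrence 1 (position 1): before a front vowel → [c].
Occurrence 2 (position 5): no conditioning environment matches → elsewhere allophone [k].
Occurrence 3 (position 6): before a front vowel → [c].
Occurrence 4 (position 8): before a front vowel → [c].

[c], [k], [c], [c]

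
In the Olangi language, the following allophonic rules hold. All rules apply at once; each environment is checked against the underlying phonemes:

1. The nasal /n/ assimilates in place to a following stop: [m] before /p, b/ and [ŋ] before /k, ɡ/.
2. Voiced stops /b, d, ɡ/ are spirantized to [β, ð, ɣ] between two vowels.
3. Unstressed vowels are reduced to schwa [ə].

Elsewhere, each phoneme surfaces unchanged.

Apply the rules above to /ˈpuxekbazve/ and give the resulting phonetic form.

[ˈpuxəkbəzvə]

/p/ (word-initial): no rule targets it → [p].
/u/ — between /p/ and /x/; rule 3 does not apply here → [u].
/x/ (between /u/ and /e/) is unaffected → [x].
/e/ — between /x/ and /k/, in an unstressed syllable — surfaces as [ə] (rule 3).
/k/ (between /e/ and /b/): no rule targets it → [k].
/b/ (between /k/ and /a/) is in the target of rule 2 but the environment (between two vowels) is not met → [b].
/a/ meets the environment for rule 3 (in an unstressed syllable) → [ə].
/z/ (between /a/ and /v/) is unaffected → [z].
/v/ (between /z/ and /e/) is unaffected → [v].
/e/ (word-final): in an unstressed syllable, so rule 3 applies → [ə].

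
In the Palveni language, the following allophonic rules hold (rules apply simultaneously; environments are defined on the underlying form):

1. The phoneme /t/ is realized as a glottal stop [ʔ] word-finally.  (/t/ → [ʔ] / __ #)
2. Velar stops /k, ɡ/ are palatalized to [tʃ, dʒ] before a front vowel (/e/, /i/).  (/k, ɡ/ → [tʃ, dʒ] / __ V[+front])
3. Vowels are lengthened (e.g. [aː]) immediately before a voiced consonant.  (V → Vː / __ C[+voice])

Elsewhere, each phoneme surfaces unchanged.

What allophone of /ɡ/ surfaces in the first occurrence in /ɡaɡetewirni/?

/ɡ/ (word-initial) fails the environment for rule 2, so it stays [ɡ].

[ɡ]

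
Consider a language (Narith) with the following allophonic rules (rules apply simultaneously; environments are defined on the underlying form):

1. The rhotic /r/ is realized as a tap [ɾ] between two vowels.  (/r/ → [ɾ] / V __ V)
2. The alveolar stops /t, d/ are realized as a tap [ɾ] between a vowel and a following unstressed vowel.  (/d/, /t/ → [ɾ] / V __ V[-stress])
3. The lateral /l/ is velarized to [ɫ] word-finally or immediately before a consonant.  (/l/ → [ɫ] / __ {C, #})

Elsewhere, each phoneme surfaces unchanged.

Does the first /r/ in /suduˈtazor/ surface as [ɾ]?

/r/ (word-final) is in the target of rule 1 but the environment (between two vowels) is not met → [r].
The actual realization is [r], not [ɾ].

No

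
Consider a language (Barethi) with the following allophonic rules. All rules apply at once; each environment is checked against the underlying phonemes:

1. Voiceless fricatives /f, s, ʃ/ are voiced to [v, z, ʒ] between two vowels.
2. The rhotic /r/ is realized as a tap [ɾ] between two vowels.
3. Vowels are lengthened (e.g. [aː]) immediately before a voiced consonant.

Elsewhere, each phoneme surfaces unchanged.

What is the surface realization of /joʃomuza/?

[joʒoːmuːza]

/j/ — not in any rule's target class → [j].
/o/ (between /j/ and /ʃ/) fails the environment for rule 3, so it stays [o].
/ʃ/ (between /o/ and /o/): between two vowels, so rule 1 applies → [ʒ].
/o/ (between /ʃ/ and /m/) occurs before a voiced consonant → [oː] by rule 3.
/m/ stays [m].
/u/ (between /m/ and /z/) occurs before a voiced consonant → [uː] by rule 3.
/z/ stays [z].
/a/ — word-final; rule 3 does not apply here → [a].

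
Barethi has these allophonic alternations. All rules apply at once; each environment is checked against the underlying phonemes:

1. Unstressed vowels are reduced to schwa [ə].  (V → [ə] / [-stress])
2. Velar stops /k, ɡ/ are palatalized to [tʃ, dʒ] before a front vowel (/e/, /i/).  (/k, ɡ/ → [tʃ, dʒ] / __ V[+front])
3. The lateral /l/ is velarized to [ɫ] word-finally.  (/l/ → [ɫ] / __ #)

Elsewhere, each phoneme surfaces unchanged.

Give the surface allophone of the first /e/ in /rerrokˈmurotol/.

[ə]

/e/ (between /r/ and /r/): in an unstressed syllable, so rule 1 applies → [ə].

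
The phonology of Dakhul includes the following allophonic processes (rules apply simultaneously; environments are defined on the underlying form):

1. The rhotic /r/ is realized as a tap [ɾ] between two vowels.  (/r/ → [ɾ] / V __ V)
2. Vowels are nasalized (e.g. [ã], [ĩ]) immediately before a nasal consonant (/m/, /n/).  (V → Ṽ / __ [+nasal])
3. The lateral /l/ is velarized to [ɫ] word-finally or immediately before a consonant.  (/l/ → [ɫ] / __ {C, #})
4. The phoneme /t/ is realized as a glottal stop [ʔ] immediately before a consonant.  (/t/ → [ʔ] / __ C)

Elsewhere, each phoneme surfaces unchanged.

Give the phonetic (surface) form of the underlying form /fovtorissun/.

/f/ (word-initial) is unaffected → [f].
/o/ — between /f/ and /v/; rule 2 does not apply here → [o].
/v/ (between /o/ and /t/) is unaffected → [v].
/t/ — between /v/ and /o/; rule 4 does not apply here → [t].
/o/ — between /t/ and /r/; rule 2 does not apply here → [o].
Rule 1 applies to /r/ (between /o/ and /i/: between two vowels) → [ɾ].
/i/ — between /r/ and /s/; rule 2 does not apply here → [i].
/s/ — not in any rule's target class → [s].
/s/ (between /s/ and /u/) is unaffected → [s].
/u/ — between /s/ and /n/, before a nasal consonant — surfaces as [ũ] (rule 2).
/n/ (word-final) is unaffected → [n].

[fovtoɾissũn]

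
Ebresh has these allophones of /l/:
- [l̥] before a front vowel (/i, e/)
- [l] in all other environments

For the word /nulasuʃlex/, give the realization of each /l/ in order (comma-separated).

[l], [l̥]

Occurrence 1 (position 3): no conditioning environment matches → elsewhere allophone [l].
Occurrence 2 (position 8): before a front vowel (/i, e/) → [l̥].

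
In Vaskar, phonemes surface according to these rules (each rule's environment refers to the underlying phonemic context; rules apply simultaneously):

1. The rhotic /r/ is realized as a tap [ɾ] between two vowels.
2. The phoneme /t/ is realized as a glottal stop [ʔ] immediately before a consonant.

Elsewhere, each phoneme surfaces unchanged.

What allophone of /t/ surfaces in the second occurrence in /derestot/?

/t/ (word-final) is in the target of rule 2 but the environment (immediately before a consonant) is not met → [t].

[t]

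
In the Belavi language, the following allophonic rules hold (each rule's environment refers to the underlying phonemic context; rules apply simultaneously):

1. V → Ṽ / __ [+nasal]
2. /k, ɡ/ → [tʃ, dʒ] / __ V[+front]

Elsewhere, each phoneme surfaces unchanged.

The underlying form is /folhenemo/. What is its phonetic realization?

[folhẽnẽmo]

/o/ (between /f/ and /l/) fails the environment for rule 1, so it stays [o].
/e/ (between /h/ and /n/) occurs before a nasal consonant → [ẽ] by rule 1.
/e/ — between /n/ and /m/, before a nasal consonant — surfaces as [ẽ] (rule 1).
/o/ (word-final) is in the target of rule 1 but the environment (before a nasal consonant) is not met → [o].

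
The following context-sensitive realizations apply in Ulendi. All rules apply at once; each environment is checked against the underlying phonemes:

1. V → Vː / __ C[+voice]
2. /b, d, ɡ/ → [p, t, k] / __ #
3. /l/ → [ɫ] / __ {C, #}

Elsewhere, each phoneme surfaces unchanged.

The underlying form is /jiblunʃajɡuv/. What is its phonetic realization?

/j/ (word-initial): no rule targets it → [j].
/i/ meets the environment for rule 1 (before a voiced consonant) → [iː].
/b/ (between /i/ and /l/) fails the environment for rule 2, so it stays [b].
/l/ — between /b/ and /u/; rule 3 does not apply here → [l].
/u/ meets the environment for rule 1 (before a voiced consonant) → [uː].
/n/ (between /u/ and /ʃ/) is unaffected → [n].
/ʃ/ — not in any rule's target class → [ʃ].
/a/ — between /ʃ/ and /j/, before a voiced consonant — surfaces as [aː] (rule 1).
/j/ stays [j].
/ɡ/ (between /j/ and /u/) is in the target of rule 2 but the environment (word-finally) is not met → [ɡ].
/u/ (between /ɡ/ and /v/) occurs before a voiced consonant → [uː] by rule 1.
/v/ (word-final): no rule targets it → [v].

[jiːbluːnʃaːjɡuːv]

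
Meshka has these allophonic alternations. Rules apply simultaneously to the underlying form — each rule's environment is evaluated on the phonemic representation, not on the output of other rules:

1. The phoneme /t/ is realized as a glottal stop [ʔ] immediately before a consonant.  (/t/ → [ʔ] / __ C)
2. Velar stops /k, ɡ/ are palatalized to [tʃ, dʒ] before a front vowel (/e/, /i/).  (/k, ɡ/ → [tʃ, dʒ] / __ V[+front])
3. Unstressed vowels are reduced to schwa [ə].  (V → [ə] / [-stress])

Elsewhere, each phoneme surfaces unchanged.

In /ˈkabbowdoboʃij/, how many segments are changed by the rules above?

4

Segments that undergo a rule: /o/ → [ə] (rule 3); /o/ → [ə] (rule 3); /o/ → [ə] (rule 3); /i/ → [ə] (rule 3).
All other segments surface unchanged.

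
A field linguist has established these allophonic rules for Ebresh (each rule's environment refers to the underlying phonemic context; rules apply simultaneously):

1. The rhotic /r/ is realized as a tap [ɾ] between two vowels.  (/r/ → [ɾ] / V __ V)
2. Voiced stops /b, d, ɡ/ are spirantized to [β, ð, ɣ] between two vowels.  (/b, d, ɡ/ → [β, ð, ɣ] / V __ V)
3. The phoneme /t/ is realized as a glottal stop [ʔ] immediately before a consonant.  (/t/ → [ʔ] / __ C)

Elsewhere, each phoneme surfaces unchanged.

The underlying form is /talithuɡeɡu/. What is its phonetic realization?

/t/ — word-initial; rule 3 does not apply here → [t].
/t/ — between /i/ and /h/, immediately before a consonant — surfaces as [ʔ] (rule 3).
/ɡ/ — between /u/ and /e/, between two vowels — surfaces as [ɣ] (rule 2).
Rule 2 applies to /ɡ/ (between /e/ and /u/: between two vowels) → [ɣ].

[taliʔhuɣeɣu]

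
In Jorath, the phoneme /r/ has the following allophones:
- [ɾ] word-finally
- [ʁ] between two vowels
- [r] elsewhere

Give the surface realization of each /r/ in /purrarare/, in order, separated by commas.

Occurrence 1 (position 3): no conditioning environment matches → elsewhere allophone [r].
Occurrence 2 (position 4): no conditioning environment matches → elsewhere allophone [r].
Occurrence 3 (position 6): between two vowels → [ʁ].
Occurrence 4 (position 8): between two vowels → [ʁ].

[r], [r], [ʁ], [ʁ]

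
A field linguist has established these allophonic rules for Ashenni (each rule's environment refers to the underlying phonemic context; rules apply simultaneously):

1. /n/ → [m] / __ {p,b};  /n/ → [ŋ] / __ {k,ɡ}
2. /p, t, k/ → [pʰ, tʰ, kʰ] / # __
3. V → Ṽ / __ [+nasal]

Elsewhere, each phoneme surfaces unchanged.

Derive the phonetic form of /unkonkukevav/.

/u/ — word-initial, before a nasal consonant — surfaces as [ũ] (rule 3).
/n/ meets the environment for rule 1 (before a labial or velar stop) → [ŋ].
/k/ (between /n/ and /o/) fails the environment for rule 2, so it stays [k].
/o/ meets the environment for rule 3 (before a nasal consonant) → [õ].
/n/ — between /o/ and /k/, before a labial or velar stop — surfaces as [ŋ] (rule 1).
/k/ — between /n/ and /u/; rule 2 does not apply here → [k].
/u/ (between /k/ and /k/): rule 3 targets it, but not before a nasal consonant → unchanged [u].
/k/ — between /u/ and /e/; rule 2 does not apply here → [k].
/e/ — between /k/ and /v/; rule 3 does not apply here → [e].
/v/ (between /e/ and /a/): no rule targets it → [v].
/a/ — between /v/ and /v/; rule 3 does not apply here → [a].
/v/ stays [v].

[ũŋkõŋkukevav]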